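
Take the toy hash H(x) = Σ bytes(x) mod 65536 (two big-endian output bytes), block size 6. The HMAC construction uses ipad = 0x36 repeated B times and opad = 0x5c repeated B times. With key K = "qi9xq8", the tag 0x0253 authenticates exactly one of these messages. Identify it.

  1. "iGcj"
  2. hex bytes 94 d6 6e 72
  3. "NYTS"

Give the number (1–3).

1

Key "qi9xq8" = 71 69 39 78 71 38 is exactly B = 6 bytes: K' = 71 69 39 78 71 38.
K' ⊕ ipad = 47 5f 0f 4e 47 0e; K' ⊕ opad = 2d 35 65 24 2d 64.
m1: inner = H(47 5f 0f 4e 47 0e 69 47 63 6a) = 02 d5; tag = H(2d 35 65 24 2d 64 02 d5) = 0253 ← matches
m2: inner = H(47 5f 0f 4e 47 0e 94 d6 6e 72) = 03 a2; tag = H(2d 35 65 24 2d 64 03 a2) = 0221
m3: inner = H(47 5f 0f 4e 47 0e 4e 59 54 53) = 02 a6; tag = H(2d 35 65 24 2d 64 02 a6) = 0224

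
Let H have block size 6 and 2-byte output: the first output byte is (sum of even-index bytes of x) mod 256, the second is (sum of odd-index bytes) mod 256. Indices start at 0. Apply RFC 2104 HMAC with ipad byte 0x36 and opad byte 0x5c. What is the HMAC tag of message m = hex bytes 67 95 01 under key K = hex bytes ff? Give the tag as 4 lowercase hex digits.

f84b

Key hex bytes ff is 1 byte ≤ B = 6; zero-pad to 6 bytes: K' = ff 00 00 00 00 00.
K' ⊕ ipad = c9 36 36 36 36 36.  K' ⊕ opad = a3 5c 5c 5c 5c 5c.
Inner input = (K'⊕ipad) ∥ m = c9 36 36 36 36 36 ∥ 67 95 01.
Inner hash: even-index sum = 413 mod 256 = 157; odd-index sum = 311 mod 256 = 55 → 9d 37.
Outer input = (K'⊕opad) ∥ inner = a3 5c 5c 5c 5c 5c ∥ 9d 37.
Outer hash (tag): even-index sum = 504 mod 256 = 248; odd-index sum = 331 mod 256 = 75 → f8 4b.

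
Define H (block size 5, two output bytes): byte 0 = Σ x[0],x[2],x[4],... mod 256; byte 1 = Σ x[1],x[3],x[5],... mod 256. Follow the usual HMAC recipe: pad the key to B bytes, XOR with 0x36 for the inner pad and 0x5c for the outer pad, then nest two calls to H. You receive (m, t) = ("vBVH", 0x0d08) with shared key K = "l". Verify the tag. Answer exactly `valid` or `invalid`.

Key "l" = 6c is 1 byte ≤ B = 5; zero-pad to 5 bytes: K' = 6c 00 00 00 00.
K' ⊕ ipad = 5a 36 36 36 36; K' ⊕ opad = 30 5c 5c 5c 5c.
Inner hash: even-index sum = 336 mod 256 = 80; odd-index sum = 312 mod 256 = 56 → 50 38.
Outer hash (recomputed tag): even-index sum = 288 mod 256 = 32; odd-index sum = 264 mod 256 = 8 → 20 08.
Recomputed tag = 2008; claimed = 0d08 → mismatch.

invalid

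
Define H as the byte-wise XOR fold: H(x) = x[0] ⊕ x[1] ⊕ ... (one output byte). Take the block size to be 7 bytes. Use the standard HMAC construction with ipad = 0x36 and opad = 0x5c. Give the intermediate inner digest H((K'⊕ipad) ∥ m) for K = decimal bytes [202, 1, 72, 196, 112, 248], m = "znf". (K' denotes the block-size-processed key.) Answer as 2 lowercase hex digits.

8b

Key decimal bytes [202, 1, 72, 196, 112, 248] = ca 01 48 c4 70 f8 is 6 bytes ≤ B = 7; zero-pad to 7 bytes: K' = ca 01 48 c4 70 f8 00.
K' ⊕ ipad = fc 37 7e f2 46 ce 36.
Inner input = fc 37 7e f2 46 ce 36 ∥ 7a 6e 66.
Inner hash: XOR fc⊕37⊕7e⊕f2⊕46⊕ce⊕36⊕7a⊕6e⊕66 = 8b.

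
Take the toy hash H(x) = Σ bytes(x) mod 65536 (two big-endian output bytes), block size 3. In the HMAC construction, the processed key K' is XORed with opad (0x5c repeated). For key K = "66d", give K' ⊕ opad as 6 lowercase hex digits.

6a6a38

Key "66d" = 36 36 64 is exactly B = 3 bytes: K' = 36 36 64.
XOR each byte with 0x5c: 36⊕5c=6a, 36⊕5c=6a, 64⊕5c=38.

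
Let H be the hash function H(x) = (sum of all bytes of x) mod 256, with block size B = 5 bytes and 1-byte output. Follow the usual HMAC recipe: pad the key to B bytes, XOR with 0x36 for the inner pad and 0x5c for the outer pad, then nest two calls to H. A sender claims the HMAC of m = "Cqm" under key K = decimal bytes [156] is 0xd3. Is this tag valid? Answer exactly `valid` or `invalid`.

valid

Key decimal bytes [156] = 9c is 1 byte ≤ B = 5; zero-pad to 5 bytes: K' = 9c 00 00 00 00.
K' ⊕ ipad = aa 36 36 36 36; K' ⊕ opad = c0 5c 5c 5c 5c.
Inner hash: sum = 170+54+54+54+54+67+113+109 = 675; mod 256 = 163 → a3.
Outer hash (recomputed tag): sum = 192+92+92+92+92+163 = 723; mod 256 = 211 → d3.
Recomputed tag = d3; claimed = d3 → match.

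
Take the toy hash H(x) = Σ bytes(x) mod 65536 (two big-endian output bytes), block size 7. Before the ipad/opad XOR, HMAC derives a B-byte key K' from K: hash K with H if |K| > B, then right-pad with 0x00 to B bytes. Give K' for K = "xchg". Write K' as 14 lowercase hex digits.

Key "xchg" = 78 63 68 67 is 4 bytes ≤ B = 7; zero-pad to 7 bytes: K' = 78 63 68 67 00 00 00.

78636867000000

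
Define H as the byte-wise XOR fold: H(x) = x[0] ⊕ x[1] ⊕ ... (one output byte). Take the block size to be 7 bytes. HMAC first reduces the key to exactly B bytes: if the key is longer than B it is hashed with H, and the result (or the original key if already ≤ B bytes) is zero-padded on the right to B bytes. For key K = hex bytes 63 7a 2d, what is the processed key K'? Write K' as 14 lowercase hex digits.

Key hex bytes 63 7a 2d is 3 bytes ≤ B = 7; zero-pad to 7 bytes: K' = 63 7a 2d 00 00 00 00.

637a2d00000000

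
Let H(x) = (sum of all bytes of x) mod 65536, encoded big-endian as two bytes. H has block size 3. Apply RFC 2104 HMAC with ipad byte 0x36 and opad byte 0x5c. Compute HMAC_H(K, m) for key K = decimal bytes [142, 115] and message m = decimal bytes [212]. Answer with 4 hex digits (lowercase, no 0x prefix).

Key decimal bytes [142, 115] = 8e 73 is 2 bytes ≤ B = 3; zero-pad to 3 bytes: K' = 8e 73 00.
K' ⊕ ipad = b8 45 36.  K' ⊕ opad = d2 2f 5c.
Inner input = (K'⊕ipad) ∥ m = b8 45 36 ∥ d4.
Inner hash: sum = 184+69+54+212 = 519 → 02 07.
Outer input = (K'⊕opad) ∥ inner = d2 2f 5c ∥ 02 07.
Outer hash (tag): sum = 210+47+92+2+7 = 358 → 01 66.

0166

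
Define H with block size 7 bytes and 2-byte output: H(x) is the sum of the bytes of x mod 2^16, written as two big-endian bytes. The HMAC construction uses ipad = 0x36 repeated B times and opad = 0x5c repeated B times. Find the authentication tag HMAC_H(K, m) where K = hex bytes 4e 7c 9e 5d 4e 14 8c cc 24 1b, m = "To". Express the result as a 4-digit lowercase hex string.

Key hex bytes 4e 7c 9e 5d 4e 14 8c cc 24 1b is 10 bytes > B = 7, so hash it first: H(key) = 03 be, then zero-pad to 7 bytes: K' = 03 be 00 00 00 00 00.
K' ⊕ ipad = 35 88 36 36 36 36 36.  K' ⊕ opad = 5f e2 5c 5c 5c 5c 5c.
Inner input = (K'⊕ipad) ∥ m = 35 88 36 36 36 36 36 ∥ 54 6f.
Inner hash: sum = 53+136+54+54+54+54+54+84+111 = 654 → 02 8e.
Outer input = (K'⊕opad) ∥ inner = 5f e2 5c 5c 5c 5c 5c ∥ 02 8e.
Outer hash (tag): sum = 95+226+92+92+92+92+92+2+142 = 925 → 03 9d.

039d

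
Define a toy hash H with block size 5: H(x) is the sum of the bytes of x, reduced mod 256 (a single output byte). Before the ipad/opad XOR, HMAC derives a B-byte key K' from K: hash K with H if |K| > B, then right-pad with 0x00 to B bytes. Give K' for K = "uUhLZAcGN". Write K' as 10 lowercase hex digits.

1100000000

|K| = 9 > B = 5, so first hash the key.
H(K): sum = 117+85+104+76+90+65+99+71+78 = 785; mod 256 = 17 → 11.
Zero-pad H(K) = 11 to 5 bytes: K' = 11 00 00 00 00.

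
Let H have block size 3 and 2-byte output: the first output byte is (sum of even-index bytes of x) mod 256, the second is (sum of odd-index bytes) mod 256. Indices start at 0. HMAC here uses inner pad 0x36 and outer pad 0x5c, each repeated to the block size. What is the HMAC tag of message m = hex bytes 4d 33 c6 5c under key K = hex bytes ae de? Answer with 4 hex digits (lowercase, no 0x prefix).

Key hex bytes ae de is 2 bytes ≤ B = 3; zero-pad to 3 bytes: K' = ae de 00.
K' ⊕ ipad = 98 e8 36.  K' ⊕ opad = f2 82 5c.
Inner input = (K'⊕ipad) ∥ m = 98 e8 36 ∥ 4d 33 c6 5c.
Inner hash: even-index sum = 349 mod 256 = 93; odd-index sum = 507 mod 256 = 251 → 5d fb.
Outer input = (K'⊕opad) ∥ inner = f2 82 5c ∥ 5d fb.
Outer hash (tag): even-index sum = 585 mod 256 = 73; odd-index sum = 223 mod 256 = 223 → 49 df.

49df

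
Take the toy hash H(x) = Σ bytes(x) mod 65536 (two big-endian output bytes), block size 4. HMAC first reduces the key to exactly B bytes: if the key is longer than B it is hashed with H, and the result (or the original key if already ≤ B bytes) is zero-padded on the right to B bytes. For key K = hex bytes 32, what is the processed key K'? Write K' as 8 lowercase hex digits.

32000000

Key hex bytes 32 is 1 byte ≤ B = 4; zero-pad to 4 bytes: K' = 32 00 00 00.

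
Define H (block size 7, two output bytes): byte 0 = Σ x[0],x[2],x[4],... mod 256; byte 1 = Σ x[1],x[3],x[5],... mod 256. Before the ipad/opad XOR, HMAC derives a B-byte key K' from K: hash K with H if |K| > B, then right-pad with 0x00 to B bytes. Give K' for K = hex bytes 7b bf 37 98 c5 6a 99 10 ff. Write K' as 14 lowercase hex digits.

0fd10000000000

|K| = 9 > B = 7, so first hash the key.
H(K): even-index sum = 783 mod 256 = 15; odd-index sum = 465 mod 256 = 209 → 0f d1.
Zero-pad H(K) = 0f d1 to 7 bytes: K' = 0f d1 00 00 00 00 00.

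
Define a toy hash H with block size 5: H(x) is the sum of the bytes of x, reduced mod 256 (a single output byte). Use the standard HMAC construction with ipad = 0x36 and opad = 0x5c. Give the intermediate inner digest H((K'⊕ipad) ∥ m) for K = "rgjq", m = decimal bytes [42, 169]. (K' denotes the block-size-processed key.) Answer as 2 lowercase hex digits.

Key "rgjq" = 72 67 6a 71 is 4 bytes ≤ B = 5; zero-pad to 5 bytes: K' = 72 67 6a 71 00.
K' ⊕ ipad = 44 51 5c 47 36.
Inner input = 44 51 5c 47 36 ∥ 2a a9.
Inner hash: sum = 68+81+92+71+54+42+169 = 577; mod 256 = 65 → 41.

41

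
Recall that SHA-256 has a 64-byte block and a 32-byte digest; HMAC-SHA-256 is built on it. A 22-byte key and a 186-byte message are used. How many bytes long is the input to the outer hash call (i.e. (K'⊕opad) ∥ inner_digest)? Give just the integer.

Key is 22 ≤ 64 bytes, zero-padded: |K'| = 64.
Outer input = (K'⊕opad) ∥ H(inner) → 64 + 32 = 96 bytes.

96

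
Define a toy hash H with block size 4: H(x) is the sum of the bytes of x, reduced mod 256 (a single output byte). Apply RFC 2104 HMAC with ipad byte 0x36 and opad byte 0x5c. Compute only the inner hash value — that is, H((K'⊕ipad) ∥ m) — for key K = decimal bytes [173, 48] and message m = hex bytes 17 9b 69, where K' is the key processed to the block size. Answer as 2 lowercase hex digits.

Key decimal bytes [173, 48] = ad 30 is 2 bytes ≤ B = 4; zero-pad to 4 bytes: K' = ad 30 00 00.
K' ⊕ ipad = 9b 06 36 36.
Inner input = 9b 06 36 36 ∥ 17 9b 69.
Inner hash: sum = 155+6+54+54+23+155+105 = 552; mod 256 = 40 → 28.

28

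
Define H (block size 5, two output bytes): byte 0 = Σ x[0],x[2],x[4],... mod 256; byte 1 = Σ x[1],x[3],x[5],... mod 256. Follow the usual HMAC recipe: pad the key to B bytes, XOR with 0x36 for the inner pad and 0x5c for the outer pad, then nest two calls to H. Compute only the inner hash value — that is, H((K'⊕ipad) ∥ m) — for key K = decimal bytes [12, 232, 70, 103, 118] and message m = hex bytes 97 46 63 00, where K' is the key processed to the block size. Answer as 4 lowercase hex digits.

Key decimal bytes [12, 232, 70, 103, 118] = 0c e8 46 67 76 is exactly B = 5 bytes: K' = 0c e8 46 67 76.
K' ⊕ ipad = 3a de 70 51 40.
Inner input = 3a de 70 51 40 ∥ 97 46 63 00.
Inner hash: even-index sum = 304 mod 256 = 48; odd-index sum = 553 mod 256 = 41 → 30 29.

3029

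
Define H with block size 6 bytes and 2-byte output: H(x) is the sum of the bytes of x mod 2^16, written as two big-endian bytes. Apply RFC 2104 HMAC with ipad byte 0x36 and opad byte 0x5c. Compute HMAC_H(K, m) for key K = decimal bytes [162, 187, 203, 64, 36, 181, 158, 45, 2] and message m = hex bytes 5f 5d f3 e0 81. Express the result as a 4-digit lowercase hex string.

Key decimal bytes [162, 187, 203, 64, 36, 181, 158, 45, 2] = a2 bb cb 40 24 b5 9e 2d 02 is 9 bytes > B = 6, so hash it first: H(key) = 04 0e, then zero-pad to 6 bytes: K' = 04 0e 00 00 00 00.
K' ⊕ ipad = 32 38 36 36 36 36.  K' ⊕ opad = 58 52 5c 5c 5c 5c.
Inner input = (K'⊕ipad) ∥ m = 32 38 36 36 36 36 ∥ 5f 5d f3 e0 81.
Inner hash: sum = 50+56+54+54+54+54+95+93+243+224+129 = 1106 → 04 52.
Outer input = (K'⊕opad) ∥ inner = 58 52 5c 5c 5c 5c ∥ 04 52.
Outer hash (tag): sum = 88+82+92+92+92+92+4+82 = 624 → 02 70.

0270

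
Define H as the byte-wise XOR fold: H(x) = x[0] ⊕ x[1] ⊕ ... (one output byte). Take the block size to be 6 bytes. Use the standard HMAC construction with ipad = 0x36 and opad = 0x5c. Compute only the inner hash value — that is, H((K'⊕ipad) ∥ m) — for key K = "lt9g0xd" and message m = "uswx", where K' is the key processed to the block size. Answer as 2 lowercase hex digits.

Key "lt9g0xd" = 6c 74 39 67 30 78 64 is 7 bytes > B = 6, so hash it first: H(key) = 6a, then zero-pad to 6 bytes: K' = 6a 00 00 00 00 00.
K' ⊕ ipad = 5c 36 36 36 36 36.
Inner input = 5c 36 36 36 36 36 ∥ 75 73 77 78.
Inner hash: XOR 5c⊕36⊕36⊕36⊕36⊕36⊕75⊕73⊕77⊕78 = 63.

63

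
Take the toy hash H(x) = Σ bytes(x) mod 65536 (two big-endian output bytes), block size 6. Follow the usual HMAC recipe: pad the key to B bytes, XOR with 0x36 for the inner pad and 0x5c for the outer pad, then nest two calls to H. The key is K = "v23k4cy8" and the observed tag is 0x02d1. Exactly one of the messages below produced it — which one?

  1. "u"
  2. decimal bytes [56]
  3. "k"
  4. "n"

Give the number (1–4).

Key "v23k4cy8" = 76 32 33 6b 34 63 79 38 is 8 bytes > B = 6, so hash it first: H(key) = 02 8e, then zero-pad to 6 bytes: K' = 02 8e 00 00 00 00.
K' ⊕ ipad = 34 b8 36 36 36 36; K' ⊕ opad = 5e d2 5c 5c 5c 5c.
m1: inner = H(34 b8 36 36 36 36 75) = 02 39; tag = H(5e d2 5c 5c 5c 5c 02 39) = 02db
m2: inner = H(34 b8 36 36 36 36 38) = 01 fc; tag = H(5e d2 5c 5c 5c 5c 01 fc) = 039d
m3: inner = H(34 b8 36 36 36 36 6b) = 02 2f; tag = H(5e d2 5c 5c 5c 5c 02 2f) = 02d1 ← matches
m4: inner = H(34 b8 36 36 36 36 6e) = 02 32; tag = H(5e d2 5c 5c 5c 5c 02 32) = 02d4

3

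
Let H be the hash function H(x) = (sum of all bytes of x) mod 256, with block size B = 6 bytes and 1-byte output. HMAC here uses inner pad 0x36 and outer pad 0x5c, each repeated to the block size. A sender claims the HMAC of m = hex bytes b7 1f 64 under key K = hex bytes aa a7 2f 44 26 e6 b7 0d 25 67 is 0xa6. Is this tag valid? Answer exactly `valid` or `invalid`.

valid

Key hex bytes aa a7 2f 44 26 e6 b7 0d 25 67 is 10 bytes > B = 6, so hash it first: H(key) = 20, then zero-pad to 6 bytes: K' = 20 00 00 00 00 00.
K' ⊕ ipad = 16 36 36 36 36 36; K' ⊕ opad = 7c 5c 5c 5c 5c 5c.
Inner hash: sum = 22+54+54+54+54+54+183+31+100 = 606; mod 256 = 94 → 5e.
Outer hash (recomputed tag): sum = 124+92+92+92+92+92+94 = 678; mod 256 = 166 → a6.
Recomputed tag = a6; claimed = a6 → match.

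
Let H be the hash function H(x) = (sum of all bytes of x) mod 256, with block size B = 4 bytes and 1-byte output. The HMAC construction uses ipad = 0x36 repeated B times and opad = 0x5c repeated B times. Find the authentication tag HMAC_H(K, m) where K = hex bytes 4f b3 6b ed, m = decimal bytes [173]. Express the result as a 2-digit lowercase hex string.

Key hex bytes 4f b3 6b ed is exactly B = 4 bytes: K' = 4f b3 6b ed.
K' ⊕ ipad = 79 85 5d db.  K' ⊕ opad = 13 ef 37 b1.
Inner input = (K'⊕ipad) ∥ m = 79 85 5d db ∥ ad.
Inner hash: sum = 121+133+93+219+173 = 739; mod 256 = 227 → e3.
Outer input = (K'⊕opad) ∥ inner = 13 ef 37 b1 ∥ e3.
Outer hash (tag): sum = 19+239+55+177+227 = 717; mod 256 = 205 → cd.

cd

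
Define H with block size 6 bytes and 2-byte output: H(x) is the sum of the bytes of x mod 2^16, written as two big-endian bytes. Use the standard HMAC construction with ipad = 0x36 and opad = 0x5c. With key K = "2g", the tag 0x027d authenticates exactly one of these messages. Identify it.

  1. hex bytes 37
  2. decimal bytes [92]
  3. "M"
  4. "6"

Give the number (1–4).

4

Key "2g" = 32 67 is 2 bytes ≤ B = 6; zero-pad to 6 bytes: K' = 32 67 00 00 00 00.
K' ⊕ ipad = 04 51 36 36 36 36; K' ⊕ opad = 6e 3b 5c 5c 5c 5c.
m1: inner = H(04 51 36 36 36 36 37) = 01 64; tag = H(6e 3b 5c 5c 5c 5c 01 64) = 027e
m2: inner = H(04 51 36 36 36 36 5c) = 01 89; tag = H(6e 3b 5c 5c 5c 5c 01 89) = 02a3
m3: inner = H(04 51 36 36 36 36 4d) = 01 7a; tag = H(6e 3b 5c 5c 5c 5c 01 7a) = 0294
m4: inner = H(04 51 36 36 36 36 36) = 01 63; tag = H(6e 3b 5c 5c 5c 5c 01 63) = 027d ← matches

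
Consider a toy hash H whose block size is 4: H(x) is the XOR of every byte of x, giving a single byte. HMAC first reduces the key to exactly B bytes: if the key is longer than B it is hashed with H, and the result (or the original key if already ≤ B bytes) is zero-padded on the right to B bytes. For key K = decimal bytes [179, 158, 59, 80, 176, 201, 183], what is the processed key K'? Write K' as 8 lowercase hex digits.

|K| = 7 > B = 4, so first hash the key.
H(K): XOR b3⊕9e⊕3b⊕50⊕b0⊕c9⊕b7 = 88.
Zero-pad H(K) = 88 to 4 bytes: K' = 88 00 00 00.

88000000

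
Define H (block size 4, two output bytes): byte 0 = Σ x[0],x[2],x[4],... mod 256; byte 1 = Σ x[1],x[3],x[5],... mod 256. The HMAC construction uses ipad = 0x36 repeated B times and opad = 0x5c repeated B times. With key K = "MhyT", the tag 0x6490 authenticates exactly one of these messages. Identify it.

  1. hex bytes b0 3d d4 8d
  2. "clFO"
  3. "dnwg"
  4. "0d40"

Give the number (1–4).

Key "MhyT" = 4d 68 79 54 is exactly B = 4 bytes: K' = 4d 68 79 54.
K' ⊕ ipad = 7b 5e 4f 62; K' ⊕ opad = 11 34 25 08.
m1: inner = H(7b 5e 4f 62 b0 3d d4 8d) = 4e 8a; tag = H(11 34 25 08 4e 8a) = 84c6
m2: inner = H(7b 5e 4f 62 63 6c 46 4f) = 73 7b; tag = H(11 34 25 08 73 7b) = a9b7
m3: inner = H(7b 5e 4f 62 64 6e 77 67) = a5 95; tag = H(11 34 25 08 a5 95) = dbd1
m4: inner = H(7b 5e 4f 62 30 64 34 30) = 2e 54; tag = H(11 34 25 08 2e 54) = 6490 ← matches

4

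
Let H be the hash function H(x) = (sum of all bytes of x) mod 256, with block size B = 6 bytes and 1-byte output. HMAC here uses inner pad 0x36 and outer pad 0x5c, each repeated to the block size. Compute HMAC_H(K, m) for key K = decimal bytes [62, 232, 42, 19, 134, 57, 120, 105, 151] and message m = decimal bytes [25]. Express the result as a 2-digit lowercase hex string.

65

Key decimal bytes [62, 232, 42, 19, 134, 57, 120, 105, 151] = 3e e8 2a 13 86 39 78 69 97 is 9 bytes > B = 6, so hash it first: H(key) = 9a, then zero-pad to 6 bytes: K' = 9a 00 00 00 00 00.
K' ⊕ ipad = ac 36 36 36 36 36.  K' ⊕ opad = c6 5c 5c 5c 5c 5c.
Inner input = (K'⊕ipad) ∥ m = ac 36 36 36 36 36 ∥ 19.
Inner hash: sum = 172+54+54+54+54+54+25 = 467; mod 256 = 211 → d3.
Outer input = (K'⊕opad) ∥ inner = c6 5c 5c 5c 5c 5c ∥ d3.
Outer hash (tag): sum = 198+92+92+92+92+92+211 = 869; mod 256 = 101 → 65.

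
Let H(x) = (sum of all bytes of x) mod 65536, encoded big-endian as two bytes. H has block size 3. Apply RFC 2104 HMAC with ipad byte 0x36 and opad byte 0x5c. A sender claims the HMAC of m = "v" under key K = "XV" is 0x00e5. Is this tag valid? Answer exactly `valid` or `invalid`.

Key "XV" = 58 56 is 2 bytes ≤ B = 3; zero-pad to 3 bytes: K' = 58 56 00.
K' ⊕ ipad = 6e 60 36; K' ⊕ opad = 04 0a 5c.
Inner hash: sum = 110+96+54+118 = 378 → 01 7a.
Outer hash (recomputed tag): sum = 4+10+92+1+122 = 229 → 00 e5.
Recomputed tag = 00e5; claimed = 00e5 → match.

valid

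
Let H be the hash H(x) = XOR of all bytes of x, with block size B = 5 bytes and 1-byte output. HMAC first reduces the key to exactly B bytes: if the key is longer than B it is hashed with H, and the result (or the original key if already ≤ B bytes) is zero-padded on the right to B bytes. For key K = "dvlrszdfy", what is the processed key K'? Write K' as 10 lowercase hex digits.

|K| = 9 > B = 5, so first hash the key.
H(K): XOR 64⊕76⊕6c⊕72⊕73⊕7a⊕64⊕66⊕79 = 7e.
Zero-pad H(K) = 7e to 5 bytes: K' = 7e 00 00 00 00.

7e00000000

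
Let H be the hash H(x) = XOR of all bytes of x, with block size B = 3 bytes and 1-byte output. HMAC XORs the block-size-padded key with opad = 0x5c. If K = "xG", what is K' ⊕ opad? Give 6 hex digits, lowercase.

Key "xG" = 78 47 is 2 bytes ≤ B = 3; zero-pad to 3 bytes: K' = 78 47 00.
XOR each byte with 0x5c: 78⊕5c=24, 47⊕5c=1b, 00⊕5c=5c.

241b5c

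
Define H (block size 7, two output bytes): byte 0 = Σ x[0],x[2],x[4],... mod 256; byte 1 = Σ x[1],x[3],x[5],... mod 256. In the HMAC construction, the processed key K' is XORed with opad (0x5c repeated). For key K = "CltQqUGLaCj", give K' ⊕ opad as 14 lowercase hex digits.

66fd5c5c5c5c5c

Key "CltQqUGLaCj" = 43 6c 74 51 71 55 47 4c 61 43 6a is 11 bytes > B = 7, so hash it first: H(key) = 3a a1, then zero-pad to 7 bytes: K' = 3a a1 00 00 00 00 00.
XOR each byte with 0x5c: 3a⊕5c=66, a1⊕5c=fd, 00⊕5c=5c, 00⊕5c=5c, 00⊕5c=5c, 00⊕5c=5c, 00⊕5c=5c.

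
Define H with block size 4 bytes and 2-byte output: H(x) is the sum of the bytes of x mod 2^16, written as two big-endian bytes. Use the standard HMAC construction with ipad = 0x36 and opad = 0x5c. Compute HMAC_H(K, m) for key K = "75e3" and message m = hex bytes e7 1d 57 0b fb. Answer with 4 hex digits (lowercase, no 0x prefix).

Key "75e3" = 37 35 65 33 is exactly B = 4 bytes: K' = 37 35 65 33.
K' ⊕ ipad = 01 03 53 05.  K' ⊕ opad = 6b 69 39 6f.
Inner input = (K'⊕ipad) ∥ m = 01 03 53 05 ∥ e7 1d 57 0b fb.
Inner hash: sum = 1+3+83+5+231+29+87+11+251 = 701 → 02 bd.
Outer input = (K'⊕opad) ∥ inner = 6b 69 39 6f ∥ 02 bd.
Outer hash (tag): sum = 107+105+57+111+2+189 = 571 → 02 3b.

023b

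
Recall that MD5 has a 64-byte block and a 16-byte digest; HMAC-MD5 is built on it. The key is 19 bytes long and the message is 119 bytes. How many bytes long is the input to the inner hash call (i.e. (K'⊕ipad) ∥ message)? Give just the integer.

183

Key is 19 ≤ 64 bytes, zero-padded: |K'| = 64.
Inner input = (K'⊕ipad) ∥ m → 64 + 119 = 183 bytes.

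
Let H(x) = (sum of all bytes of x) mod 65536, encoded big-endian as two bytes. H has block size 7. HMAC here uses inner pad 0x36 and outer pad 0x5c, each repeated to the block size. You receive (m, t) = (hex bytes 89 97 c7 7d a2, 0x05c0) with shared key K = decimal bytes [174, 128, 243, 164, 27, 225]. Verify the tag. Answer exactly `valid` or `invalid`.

Key decimal bytes [174, 128, 243, 164, 27, 225] = ae 80 f3 a4 1b e1 is 6 bytes ≤ B = 7; zero-pad to 7 bytes: K' = ae 80 f3 a4 1b e1 00.
K' ⊕ ipad = 98 b6 c5 92 2d d7 36; K' ⊕ opad = f2 dc af f8 47 bd 5c.
Inner hash: sum = 152+182+197+146+45+215+54+137+151+199+125+162 = 1765 → 06 e5.
Outer hash (recomputed tag): sum = 242+220+175+248+71+189+92+6+229 = 1472 → 05 c0.
Recomputed tag = 05c0; claimed = 05c0 → match.

valid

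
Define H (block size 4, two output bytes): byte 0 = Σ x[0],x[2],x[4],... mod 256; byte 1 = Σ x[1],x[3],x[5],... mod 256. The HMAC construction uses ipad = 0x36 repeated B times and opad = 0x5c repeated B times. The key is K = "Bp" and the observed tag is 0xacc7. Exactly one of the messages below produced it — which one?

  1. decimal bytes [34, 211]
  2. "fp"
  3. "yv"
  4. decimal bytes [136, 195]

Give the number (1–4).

4

Key "Bp" = 42 70 is 2 bytes ≤ B = 4; zero-pad to 4 bytes: K' = 42 70 00 00.
K' ⊕ ipad = 74 46 36 36; K' ⊕ opad = 1e 2c 5c 5c.
m1: inner = H(74 46 36 36 22 d3) = cc 4f; tag = H(1e 2c 5c 5c cc 4f) = 46d7
m2: inner = H(74 46 36 36 66 70) = 10 ec; tag = H(1e 2c 5c 5c 10 ec) = 8a74
m3: inner = H(74 46 36 36 79 76) = 23 f2; tag = H(1e 2c 5c 5c 23 f2) = 9d7a
m4: inner = H(74 46 36 36 88 c3) = 32 3f; tag = H(1e 2c 5c 5c 32 3f) = acc7 ← matches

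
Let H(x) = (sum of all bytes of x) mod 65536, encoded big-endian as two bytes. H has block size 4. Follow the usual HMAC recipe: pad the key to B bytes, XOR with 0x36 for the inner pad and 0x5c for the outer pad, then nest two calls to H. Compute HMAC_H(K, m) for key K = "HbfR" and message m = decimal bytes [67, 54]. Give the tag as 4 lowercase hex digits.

Key "HbfR" = 48 62 66 52 is exactly B = 4 bytes: K' = 48 62 66 52.
K' ⊕ ipad = 7e 54 50 64.  K' ⊕ opad = 14 3e 3a 0e.
Inner input = (K'⊕ipad) ∥ m = 7e 54 50 64 ∥ 43 36.
Inner hash: sum = 126+84+80+100+67+54 = 511 → 01 ff.
Outer input = (K'⊕opad) ∥ inner = 14 3e 3a 0e ∥ 01 ff.
Outer hash (tag): sum = 20+62+58+14+1+255 = 410 → 01 9a.

019a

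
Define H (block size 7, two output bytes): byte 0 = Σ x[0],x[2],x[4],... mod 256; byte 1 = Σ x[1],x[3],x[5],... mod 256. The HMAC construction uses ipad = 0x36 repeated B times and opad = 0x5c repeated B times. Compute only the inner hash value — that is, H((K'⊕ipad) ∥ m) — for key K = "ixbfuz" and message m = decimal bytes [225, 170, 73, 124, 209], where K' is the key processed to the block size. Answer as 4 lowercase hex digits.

Key "ixbfuz" = 69 78 62 66 75 7a is 6 bytes ≤ B = 7; zero-pad to 7 bytes: K' = 69 78 62 66 75 7a 00.
K' ⊕ ipad = 5f 4e 54 50 43 4c 36.
Inner input = 5f 4e 54 50 43 4c 36 ∥ e1 aa 49 7c d1.
Inner hash: even-index sum = 594 mod 256 = 82; odd-index sum = 741 mod 256 = 229 → 52 e5.

52e5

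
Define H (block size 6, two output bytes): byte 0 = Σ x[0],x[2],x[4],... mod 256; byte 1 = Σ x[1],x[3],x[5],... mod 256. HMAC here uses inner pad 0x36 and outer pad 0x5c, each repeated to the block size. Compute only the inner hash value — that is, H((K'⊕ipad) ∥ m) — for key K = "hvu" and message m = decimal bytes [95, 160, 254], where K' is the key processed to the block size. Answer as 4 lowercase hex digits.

Key "hvu" = 68 76 75 is 3 bytes ≤ B = 6; zero-pad to 6 bytes: K' = 68 76 75 00 00 00.
K' ⊕ ipad = 5e 40 43 36 36 36.
Inner input = 5e 40 43 36 36 36 ∥ 5f a0 fe.
Inner hash: even-index sum = 564 mod 256 = 52; odd-index sum = 332 mod 256 = 76 → 34 4c.

344c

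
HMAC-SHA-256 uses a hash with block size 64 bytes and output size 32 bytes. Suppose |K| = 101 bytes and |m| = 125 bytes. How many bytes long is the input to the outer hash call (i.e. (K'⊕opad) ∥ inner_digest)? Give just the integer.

96

Key is 101 > 64 bytes, so it is hashed to 32 bytes then zero-padded to 64: |K'| = 64.
Outer input = (K'⊕opad) ∥ H(inner) → 64 + 32 = 96 bytes.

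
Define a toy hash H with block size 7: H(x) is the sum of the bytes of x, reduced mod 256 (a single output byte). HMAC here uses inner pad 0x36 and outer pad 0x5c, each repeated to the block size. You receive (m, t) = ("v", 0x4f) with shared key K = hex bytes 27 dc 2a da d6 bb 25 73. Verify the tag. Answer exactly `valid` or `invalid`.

invalid

Key hex bytes 27 dc 2a da d6 bb 25 73 is 8 bytes > B = 7, so hash it first: H(key) = 30, then zero-pad to 7 bytes: K' = 30 00 00 00 00 00 00.
K' ⊕ ipad = 06 36 36 36 36 36 36; K' ⊕ opad = 6c 5c 5c 5c 5c 5c 5c.
Inner hash: sum = 6+54+54+54+54+54+54+118 = 448; mod 256 = 192 → c0.
Outer hash (recomputed tag): sum = 108+92+92+92+92+92+92+192 = 852; mod 256 = 84 → 54.
Recomputed tag = 54; claimed = 4f → mismatch.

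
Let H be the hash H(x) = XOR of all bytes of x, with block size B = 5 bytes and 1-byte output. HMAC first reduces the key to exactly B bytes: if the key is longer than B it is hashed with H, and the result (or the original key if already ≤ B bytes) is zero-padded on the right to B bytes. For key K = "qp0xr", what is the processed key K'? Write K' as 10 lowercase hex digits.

7170307872

Key "qp0xr" = 71 70 30 78 72 is exactly B = 5 bytes: K' = 71 70 30 78 72.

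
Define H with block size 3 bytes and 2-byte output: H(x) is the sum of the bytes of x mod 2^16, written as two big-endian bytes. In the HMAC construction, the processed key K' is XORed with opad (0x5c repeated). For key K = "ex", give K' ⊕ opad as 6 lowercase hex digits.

Key "ex" = 65 78 is 2 bytes ≤ B = 3; zero-pad to 3 bytes: K' = 65 78 00.
XOR each byte with 0x5c: 65⊕5c=39, 78⊕5c=24, 00⊕5c=5c.

39245c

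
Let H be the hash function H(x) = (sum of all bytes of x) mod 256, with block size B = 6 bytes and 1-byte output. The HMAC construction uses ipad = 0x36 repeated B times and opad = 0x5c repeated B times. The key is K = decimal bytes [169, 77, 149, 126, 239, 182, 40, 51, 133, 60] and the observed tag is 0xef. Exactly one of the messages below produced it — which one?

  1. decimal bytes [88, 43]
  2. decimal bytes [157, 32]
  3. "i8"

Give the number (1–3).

1

Key decimal bytes [169, 77, 149, 126, 239, 182, 40, 51, 133, 60] = a9 4d 95 7e ef b6 28 33 85 3c is 10 bytes > B = 6, so hash it first: H(key) = ca, then zero-pad to 6 bytes: K' = ca 00 00 00 00 00.
K' ⊕ ipad = fc 36 36 36 36 36; K' ⊕ opad = 96 5c 5c 5c 5c 5c.
m1: inner = H(fc 36 36 36 36 36 58 2b) = 8d; tag = H(96 5c 5c 5c 5c 5c 8d) = ef ← matches
m2: inner = H(fc 36 36 36 36 36 9d 20) = c7; tag = H(96 5c 5c 5c 5c 5c c7) = 29
m3: inner = H(fc 36 36 36 36 36 69 38) = ab; tag = H(96 5c 5c 5c 5c 5c ab) = 0d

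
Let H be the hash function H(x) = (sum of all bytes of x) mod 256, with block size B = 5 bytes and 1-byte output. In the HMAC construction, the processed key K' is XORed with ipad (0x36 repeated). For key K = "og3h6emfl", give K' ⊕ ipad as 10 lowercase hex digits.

7d36363636

Key "og3h6emfl" = 6f 67 33 68 36 65 6d 66 6c is 9 bytes > B = 5, so hash it first: H(key) = 4b, then zero-pad to 5 bytes: K' = 4b 00 00 00 00.
XOR each byte with 0x36: 4b⊕36=7d, 00⊕36=36, 00⊕36=36, 00⊕36=36, 00⊕36=36.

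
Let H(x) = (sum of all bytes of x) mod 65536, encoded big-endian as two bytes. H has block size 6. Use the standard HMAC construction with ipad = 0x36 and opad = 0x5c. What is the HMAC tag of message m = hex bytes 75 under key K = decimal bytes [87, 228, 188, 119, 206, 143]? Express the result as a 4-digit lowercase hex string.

035b

Key decimal bytes [87, 228, 188, 119, 206, 143] = 57 e4 bc 77 ce 8f is exactly B = 6 bytes: K' = 57 e4 bc 77 ce 8f.
K' ⊕ ipad = 61 d2 8a 41 f8 b9.  K' ⊕ opad = 0b b8 e0 2b 92 d3.
Inner input = (K'⊕ipad) ∥ m = 61 d2 8a 41 f8 b9 ∥ 75.
Inner hash: sum = 97+210+138+65+248+185+117 = 1060 → 04 24.
Outer input = (K'⊕opad) ∥ inner = 0b b8 e0 2b 92 d3 ∥ 04 24.
Outer hash (tag): sum = 11+184+224+43+146+211+4+36 = 859 → 03 5b.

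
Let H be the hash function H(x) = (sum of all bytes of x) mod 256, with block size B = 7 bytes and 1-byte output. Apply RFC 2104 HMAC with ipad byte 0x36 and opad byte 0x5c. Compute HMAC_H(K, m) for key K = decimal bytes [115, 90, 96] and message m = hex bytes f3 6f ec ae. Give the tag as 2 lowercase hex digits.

Key decimal bytes [115, 90, 96] = 73 5a 60 is 3 bytes ≤ B = 7; zero-pad to 7 bytes: K' = 73 5a 60 00 00 00 00.
K' ⊕ ipad = 45 6c 56 36 36 36 36.  K' ⊕ opad = 2f 06 3c 5c 5c 5c 5c.
Inner input = (K'⊕ipad) ∥ m = 45 6c 56 36 36 36 36 ∥ f3 6f ec ae.
Inner hash: sum = 69+108+86+54+54+54+54+243+111+236+174 = 1243; mod 256 = 219 → db.
Outer input = (K'⊕opad) ∥ inner = 2f 06 3c 5c 5c 5c 5c ∥ db.
Outer hash (tag): sum = 47+6+60+92+92+92+92+219 = 700; mod 256 = 188 → bc.

bc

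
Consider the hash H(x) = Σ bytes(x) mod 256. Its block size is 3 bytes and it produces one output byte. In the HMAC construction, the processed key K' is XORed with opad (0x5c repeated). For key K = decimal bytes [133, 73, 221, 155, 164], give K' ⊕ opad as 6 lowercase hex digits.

b65c5c

Key decimal bytes [133, 73, 221, 155, 164] = 85 49 dd 9b a4 is 5 bytes > B = 3, so hash it first: H(key) = ea, then zero-pad to 3 bytes: K' = ea 00 00.
XOR each byte with 0x5c: ea⊕5c=b6, 00⊕5c=5c, 00⊕5c=5c.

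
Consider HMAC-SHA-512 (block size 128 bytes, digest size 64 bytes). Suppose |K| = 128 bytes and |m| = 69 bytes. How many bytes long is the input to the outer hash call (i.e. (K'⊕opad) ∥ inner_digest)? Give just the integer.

192

Key is 128 ≤ 128 bytes, zero-padded: |K'| = 128.
Outer input = (K'⊕opad) ∥ H(inner) → 128 + 64 = 192 bytes.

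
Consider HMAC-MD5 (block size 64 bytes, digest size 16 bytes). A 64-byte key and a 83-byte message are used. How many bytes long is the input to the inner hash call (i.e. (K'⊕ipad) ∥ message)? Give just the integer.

Key is 64 ≤ 64 bytes, zero-padded: |K'| = 64.
Inner input = (K'⊕ipad) ∥ m → 64 + 83 = 147 bytes.

147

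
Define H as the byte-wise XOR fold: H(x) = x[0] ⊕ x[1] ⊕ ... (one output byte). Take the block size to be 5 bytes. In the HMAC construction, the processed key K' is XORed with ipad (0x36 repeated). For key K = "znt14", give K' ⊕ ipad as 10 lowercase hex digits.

4c58420702

Key "znt14" = 7a 6e 74 31 34 is exactly B = 5 bytes: K' = 7a 6e 74 31 34.
XOR each byte with 0x36: 7a⊕36=4c, 6e⊕36=58, 74⊕36=42, 31⊕36=07, 34⊕36=02.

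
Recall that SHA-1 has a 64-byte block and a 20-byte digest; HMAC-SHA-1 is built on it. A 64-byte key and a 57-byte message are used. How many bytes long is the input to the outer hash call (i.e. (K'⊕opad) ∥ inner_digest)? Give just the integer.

84

Key is 64 ≤ 64 bytes, zero-padded: |K'| = 64.
Outer input = (K'⊕opad) ∥ H(inner) → 64 + 20 = 84 bytes.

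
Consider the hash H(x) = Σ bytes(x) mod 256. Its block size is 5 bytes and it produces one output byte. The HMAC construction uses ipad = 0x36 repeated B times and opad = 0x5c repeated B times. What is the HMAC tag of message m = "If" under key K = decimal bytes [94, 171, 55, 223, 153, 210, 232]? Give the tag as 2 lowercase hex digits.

Key decimal bytes [94, 171, 55, 223, 153, 210, 232] = 5e ab 37 df 99 d2 e8 is 7 bytes > B = 5, so hash it first: H(key) = 72, then zero-pad to 5 bytes: K' = 72 00 00 00 00.
K' ⊕ ipad = 44 36 36 36 36.  K' ⊕ opad = 2e 5c 5c 5c 5c.
Inner input = (K'⊕ipad) ∥ m = 44 36 36 36 36 ∥ 49 66.
Inner hash: sum = 68+54+54+54+54+73+102 = 459; mod 256 = 203 → cb.
Outer input = (K'⊕opad) ∥ inner = 2e 5c 5c 5c 5c ∥ cb.
Outer hash (tag): sum = 46+92+92+92+92+203 = 617; mod 256 = 105 → 69.

69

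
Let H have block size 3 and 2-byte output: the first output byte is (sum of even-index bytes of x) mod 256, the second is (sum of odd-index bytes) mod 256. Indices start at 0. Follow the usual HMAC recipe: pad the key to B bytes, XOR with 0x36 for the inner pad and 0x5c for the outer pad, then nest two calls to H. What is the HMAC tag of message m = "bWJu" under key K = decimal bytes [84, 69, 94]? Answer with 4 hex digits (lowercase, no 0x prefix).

29af

Key decimal bytes [84, 69, 94] = 54 45 5e is exactly B = 3 bytes: K' = 54 45 5e.
K' ⊕ ipad = 62 73 68.  K' ⊕ opad = 08 19 02.
Inner input = (K'⊕ipad) ∥ m = 62 73 68 ∥ 62 57 4a 75.
Inner hash: even-index sum = 406 mod 256 = 150; odd-index sum = 287 mod 256 = 31 → 96 1f.
Outer input = (K'⊕opad) ∥ inner = 08 19 02 ∥ 96 1f.
Outer hash (tag): even-index sum = 41 mod 256 = 41; odd-index sum = 175 mod 256 = 175 → 29 af.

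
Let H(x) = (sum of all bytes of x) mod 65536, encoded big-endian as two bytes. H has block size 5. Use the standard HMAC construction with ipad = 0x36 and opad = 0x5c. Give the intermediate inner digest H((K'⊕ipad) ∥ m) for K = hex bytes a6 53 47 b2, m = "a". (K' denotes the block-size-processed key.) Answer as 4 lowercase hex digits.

Key hex bytes a6 53 47 b2 is 4 bytes ≤ B = 5; zero-pad to 5 bytes: K' = a6 53 47 b2 00.
K' ⊕ ipad = 90 65 71 84 36.
Inner input = 90 65 71 84 36 ∥ 61.
Inner hash: sum = 144+101+113+132+54+97 = 641 → 02 81.

0281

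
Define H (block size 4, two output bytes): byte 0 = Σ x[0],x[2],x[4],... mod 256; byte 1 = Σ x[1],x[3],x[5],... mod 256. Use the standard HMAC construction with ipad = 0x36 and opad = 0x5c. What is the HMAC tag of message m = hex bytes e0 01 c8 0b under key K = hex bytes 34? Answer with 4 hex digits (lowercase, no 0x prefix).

Key hex bytes 34 is 1 byte ≤ B = 4; zero-pad to 4 bytes: K' = 34 00 00 00.
K' ⊕ ipad = 02 36 36 36.  K' ⊕ opad = 68 5c 5c 5c.
Inner input = (K'⊕ipad) ∥ m = 02 36 36 36 ∥ e0 01 c8 0b.
Inner hash: even-index sum = 480 mod 256 = 224; odd-index sum = 120 mod 256 = 120 → e0 78.
Outer input = (K'⊕opad) ∥ inner = 68 5c 5c 5c ∥ e0 78.
Outer hash (tag): even-index sum = 420 mod 256 = 164; odd-index sum = 304 mod 256 = 48 → a4 30.

a430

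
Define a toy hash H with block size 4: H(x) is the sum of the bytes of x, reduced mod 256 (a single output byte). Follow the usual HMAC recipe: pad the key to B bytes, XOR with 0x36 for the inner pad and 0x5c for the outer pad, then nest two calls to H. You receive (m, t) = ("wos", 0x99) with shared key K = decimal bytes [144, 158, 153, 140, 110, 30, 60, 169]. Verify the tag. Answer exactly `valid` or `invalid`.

Key decimal bytes [144, 158, 153, 140, 110, 30, 60, 169] = 90 9e 99 8c 6e 1e 3c a9 is 8 bytes > B = 4, so hash it first: H(key) = c4, then zero-pad to 4 bytes: K' = c4 00 00 00.
K' ⊕ ipad = f2 36 36 36; K' ⊕ opad = 98 5c 5c 5c.
Inner hash: sum = 242+54+54+54+119+111+115 = 749; mod 256 = 237 → ed.
Outer hash (recomputed tag): sum = 152+92+92+92+237 = 665; mod 256 = 153 → 99.
Recomputed tag = 99; claimed = 99 → match.

valid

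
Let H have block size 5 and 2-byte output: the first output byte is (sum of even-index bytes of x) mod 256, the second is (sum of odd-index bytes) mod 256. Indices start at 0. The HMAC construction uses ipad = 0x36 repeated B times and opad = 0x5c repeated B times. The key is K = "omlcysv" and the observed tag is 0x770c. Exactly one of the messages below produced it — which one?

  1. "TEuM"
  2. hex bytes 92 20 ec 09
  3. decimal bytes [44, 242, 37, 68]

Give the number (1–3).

2

Key "omlcysv" = 6f 6d 6c 63 79 73 76 is 7 bytes > B = 5, so hash it first: H(key) = ca 43, then zero-pad to 5 bytes: K' = ca 43 00 00 00.
K' ⊕ ipad = fc 75 36 36 36; K' ⊕ opad = 96 1f 5c 5c 5c.
m1: inner = H(fc 75 36 36 36 54 45 75 4d) = fa 74; tag = H(96 1f 5c 5c 5c fa 74) = c275
m2: inner = H(fc 75 36 36 36 92 20 ec 09) = 91 29; tag = H(96 1f 5c 5c 5c 91 29) = 770c ← matches
m3: inner = H(fc 75 36 36 36 2c f2 25 44) = 9e fc; tag = H(96 1f 5c 5c 5c 9e fc) = 4a19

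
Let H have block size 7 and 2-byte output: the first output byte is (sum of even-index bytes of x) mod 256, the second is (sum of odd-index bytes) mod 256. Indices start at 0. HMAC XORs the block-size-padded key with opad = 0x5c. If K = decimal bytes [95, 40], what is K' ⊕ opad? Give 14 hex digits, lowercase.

03745c5c5c5c5c

Key decimal bytes [95, 40] = 5f 28 is 2 bytes ≤ B = 7; zero-pad to 7 bytes: K' = 5f 28 00 00 00 00 00.
XOR each byte with 0x5c: 5f⊕5c=03, 28⊕5c=74, 00⊕5c=5c, 00⊕5c=5c, 00⊕5c=5c, 00⊕5c=5c, 00⊕5c=5c.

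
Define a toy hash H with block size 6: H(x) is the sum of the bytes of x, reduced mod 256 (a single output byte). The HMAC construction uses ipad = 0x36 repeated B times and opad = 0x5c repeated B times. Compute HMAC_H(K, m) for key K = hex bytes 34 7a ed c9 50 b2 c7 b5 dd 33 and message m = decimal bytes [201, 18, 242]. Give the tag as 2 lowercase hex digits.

19

Key hex bytes 34 7a ed c9 50 b2 c7 b5 dd 33 is 10 bytes > B = 6, so hash it first: H(key) = f2, then zero-pad to 6 bytes: K' = f2 00 00 00 00 00.
K' ⊕ ipad = c4 36 36 36 36 36.  K' ⊕ opad = ae 5c 5c 5c 5c 5c.
Inner input = (K'⊕ipad) ∥ m = c4 36 36 36 36 36 ∥ c9 12 f2.
Inner hash: sum = 196+54+54+54+54+54+201+18+242 = 927; mod 256 = 159 → 9f.
Outer input = (K'⊕opad) ∥ inner = ae 5c 5c 5c 5c 5c ∥ 9f.
Outer hash (tag): sum = 174+92+92+92+92+92+159 = 793; mod 256 = 25 → 19.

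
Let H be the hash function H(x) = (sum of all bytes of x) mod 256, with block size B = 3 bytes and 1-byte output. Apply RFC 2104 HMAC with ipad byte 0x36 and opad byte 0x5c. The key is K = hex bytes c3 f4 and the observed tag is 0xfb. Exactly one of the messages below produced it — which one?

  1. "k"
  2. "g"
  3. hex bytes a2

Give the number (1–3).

1

Key hex bytes c3 f4 is 2 bytes ≤ B = 3; zero-pad to 3 bytes: K' = c3 f4 00.
K' ⊕ ipad = f5 c2 36; K' ⊕ opad = 9f a8 5c.
m1: inner = H(f5 c2 36 6b) = 58; tag = H(9f a8 5c 58) = fb ← matches
m2: inner = H(f5 c2 36 67) = 54; tag = H(9f a8 5c 54) = f7
m3: inner = H(f5 c2 36 a2) = 8f; tag = H(9f a8 5c 8f) = 32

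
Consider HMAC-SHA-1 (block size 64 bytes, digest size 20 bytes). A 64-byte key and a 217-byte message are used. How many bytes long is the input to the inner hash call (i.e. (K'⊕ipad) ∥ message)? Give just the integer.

281

Key is 64 ≤ 64 bytes, zero-padded: |K'| = 64.
Inner input = (K'⊕ipad) ∥ m → 64 + 217 = 281 bytes.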